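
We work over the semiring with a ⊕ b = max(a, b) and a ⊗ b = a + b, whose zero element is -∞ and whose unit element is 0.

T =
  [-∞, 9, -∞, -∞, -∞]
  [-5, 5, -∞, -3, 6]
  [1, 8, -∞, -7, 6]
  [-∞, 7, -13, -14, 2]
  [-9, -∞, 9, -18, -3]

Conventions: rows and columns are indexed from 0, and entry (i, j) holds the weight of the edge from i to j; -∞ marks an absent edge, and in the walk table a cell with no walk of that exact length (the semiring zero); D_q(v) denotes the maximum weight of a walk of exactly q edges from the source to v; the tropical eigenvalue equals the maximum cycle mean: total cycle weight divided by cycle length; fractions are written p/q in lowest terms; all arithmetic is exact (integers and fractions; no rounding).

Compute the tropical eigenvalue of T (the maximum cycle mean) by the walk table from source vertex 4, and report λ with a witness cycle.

q=0: [-∞, -∞, -∞, -∞, 0]
q=1: [-9, -∞, 9, -18, -3]
q=2: [10, 17, 6, 2, 15]
q=3: [12, 22, 24, 14, 23]
q=4: [25, 32, 32, 19, 30]
q=5: [33, 40, 39, 29, 38]
Optimal cycle mean attained by: cycle 1->4->2->1, total 6 + 9 + 8, length 3.
Answer: λ = 23/3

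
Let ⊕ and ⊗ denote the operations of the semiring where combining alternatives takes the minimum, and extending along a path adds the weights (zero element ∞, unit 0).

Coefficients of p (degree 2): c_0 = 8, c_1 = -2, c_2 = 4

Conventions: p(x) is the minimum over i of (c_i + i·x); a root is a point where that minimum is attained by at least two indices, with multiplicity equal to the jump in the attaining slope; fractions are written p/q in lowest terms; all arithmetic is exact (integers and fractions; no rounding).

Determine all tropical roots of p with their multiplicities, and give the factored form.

hull edge (i=0, c=8) to (i=1, c=-2): slope -10, span 1
hull edge (i=1, c=-2) to (i=2, c=4): slope 6, span 1
Factored form: p(x) = 4 ⊗ (x ⊕ (-6)) ⊗ (x ⊕ 10)
Answer: roots = -6 (mult 1), 10 (mult 1)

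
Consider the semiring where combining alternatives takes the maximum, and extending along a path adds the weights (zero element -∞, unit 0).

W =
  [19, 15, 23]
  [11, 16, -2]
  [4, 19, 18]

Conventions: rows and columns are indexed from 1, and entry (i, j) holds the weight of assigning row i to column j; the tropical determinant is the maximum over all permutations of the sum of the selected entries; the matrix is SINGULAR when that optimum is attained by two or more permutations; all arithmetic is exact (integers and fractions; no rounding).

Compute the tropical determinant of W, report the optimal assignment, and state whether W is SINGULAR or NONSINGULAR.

σ = (1, 2, 3): 19 + 16 + 18 = 53
σ = (1, 3, 2): 19 + (-2) + 19 = 36
σ = (2, 1, 3): 15 + 11 + 18 = 44
σ = (2, 3, 1): 15 + (-2) + 4 = 17
σ = (3, 1, 2): 23 + 11 + 19 = 53
σ = (3, 2, 1): 23 + 16 + 4 = 43
Optimal value attained by: σ = (1, 2, 3).
Answer: det⊕(W) = 53; verdict: SINGULAR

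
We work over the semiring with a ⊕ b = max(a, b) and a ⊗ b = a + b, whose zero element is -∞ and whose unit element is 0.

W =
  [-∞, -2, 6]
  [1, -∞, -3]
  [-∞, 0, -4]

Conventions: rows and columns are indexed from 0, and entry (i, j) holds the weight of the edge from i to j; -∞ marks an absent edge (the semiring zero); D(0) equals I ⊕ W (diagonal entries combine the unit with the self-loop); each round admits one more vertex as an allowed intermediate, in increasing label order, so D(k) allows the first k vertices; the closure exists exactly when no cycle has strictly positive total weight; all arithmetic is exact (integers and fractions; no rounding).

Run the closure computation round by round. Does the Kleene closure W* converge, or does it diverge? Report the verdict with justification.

D(0):
  [0, -2, 6]
  [1, 0, -3]
  [-∞, 0, 0]
D(1):
  [0, -2, 6]
  [1, 0, 7]
  [-∞, 0, 0]
Detection: at round 2, diagonal entry (2, 2) turns strictly positive.
Key observation: the cycle 2->1->0->2 has total weight 0 + 1 + 6, which is strictly positive.
Answer: DIVERGES — positive cycle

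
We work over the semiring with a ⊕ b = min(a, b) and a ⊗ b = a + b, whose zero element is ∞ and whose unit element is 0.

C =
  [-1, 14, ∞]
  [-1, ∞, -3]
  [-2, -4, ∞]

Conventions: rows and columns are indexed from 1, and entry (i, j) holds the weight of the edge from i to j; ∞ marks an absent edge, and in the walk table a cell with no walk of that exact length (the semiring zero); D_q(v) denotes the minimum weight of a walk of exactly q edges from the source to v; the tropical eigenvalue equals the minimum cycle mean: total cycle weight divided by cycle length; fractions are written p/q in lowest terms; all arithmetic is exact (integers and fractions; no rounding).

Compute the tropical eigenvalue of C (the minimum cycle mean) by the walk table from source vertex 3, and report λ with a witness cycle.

q=0: [∞, ∞, 0]
q=1: [-2, -4, ∞]
q=2: [-5, 12, -7]
q=3: [-9, -11, 9]
Optimal cycle mean attained by: cycle 2->3->2, total (-3) + (-4), length 2.
Answer: λ = -7/2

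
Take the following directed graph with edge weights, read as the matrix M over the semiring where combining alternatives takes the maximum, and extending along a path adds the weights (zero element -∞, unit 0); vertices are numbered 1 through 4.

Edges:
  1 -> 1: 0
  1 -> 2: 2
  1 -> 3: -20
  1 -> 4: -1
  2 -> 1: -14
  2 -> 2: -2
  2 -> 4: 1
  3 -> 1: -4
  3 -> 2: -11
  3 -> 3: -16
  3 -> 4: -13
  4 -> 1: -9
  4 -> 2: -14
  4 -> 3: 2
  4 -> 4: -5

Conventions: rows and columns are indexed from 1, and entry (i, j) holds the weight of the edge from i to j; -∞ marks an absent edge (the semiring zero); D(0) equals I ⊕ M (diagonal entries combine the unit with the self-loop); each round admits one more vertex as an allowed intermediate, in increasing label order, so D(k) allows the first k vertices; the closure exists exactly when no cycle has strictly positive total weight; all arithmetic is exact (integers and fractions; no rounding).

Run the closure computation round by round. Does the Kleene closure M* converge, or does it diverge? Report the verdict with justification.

D(0):
  [0, 2, -20, -1]
  [-14, 0, -∞, 1]
  [-4, -11, 0, -13]
  [-9, -14, 2, 0]
D(1):
  [0, 2, -20, -1]
  [-14, 0, -34, 1]
  [-4, -2, 0, -5]
  [-9, -7, 2, 0]
D(2):
  [0, 2, -20, 3]
  [-14, 0, -34, 1]
  [-4, -2, 0, -1]
  [-9, -7, 2, 0]
Detection: at round 3, diagonal entry (4, 4) turns strictly positive.
Key observation: the cycle 4->3->1->2->4 has total weight 2 + (-4) + 2 + 1, which is strictly positive.
Answer: DIVERGES — positive cycle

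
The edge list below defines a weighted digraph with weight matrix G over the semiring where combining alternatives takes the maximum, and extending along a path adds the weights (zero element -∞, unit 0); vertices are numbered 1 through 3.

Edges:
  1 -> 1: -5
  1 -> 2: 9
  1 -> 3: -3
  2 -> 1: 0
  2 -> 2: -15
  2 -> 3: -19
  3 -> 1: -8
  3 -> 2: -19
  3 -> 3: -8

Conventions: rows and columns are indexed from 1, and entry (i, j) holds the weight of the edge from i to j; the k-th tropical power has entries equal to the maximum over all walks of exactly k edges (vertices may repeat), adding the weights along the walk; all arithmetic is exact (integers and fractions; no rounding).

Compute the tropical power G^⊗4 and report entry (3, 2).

G^⊗2:
  [9, 4, -8]
  [-5, 9, -3]
  [-13, 1, -11]
G^⊗3:
  [4, 18, 6]
  [9, 4, -8]
  [1, -4, -16]
G^⊗4:
  [18, 13, 1]
  [4, 18, 6]
  [-4, 10, -2]
Key observation: the optimum is the walk 3->1->2->1->2, with weight (-8) + 9 + 0 + 9 = 10.
Optimal value attained by: walk 3->1->2->1->2.
Answer: (G^⊗4)[3][2] = 10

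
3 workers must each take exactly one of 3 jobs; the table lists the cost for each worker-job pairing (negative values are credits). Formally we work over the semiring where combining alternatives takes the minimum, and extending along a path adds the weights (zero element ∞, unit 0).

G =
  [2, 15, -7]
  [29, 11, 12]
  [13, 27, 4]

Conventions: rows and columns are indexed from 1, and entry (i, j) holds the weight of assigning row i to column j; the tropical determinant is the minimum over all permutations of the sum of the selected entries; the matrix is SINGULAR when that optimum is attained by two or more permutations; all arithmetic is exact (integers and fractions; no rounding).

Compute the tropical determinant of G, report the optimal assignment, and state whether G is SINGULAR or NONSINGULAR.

σ = (1, 2, 3): 2 + 11 + 4 = 17
σ = (1, 3, 2): 2 + 12 + 27 = 41
σ = (2, 1, 3): 15 + 29 + 4 = 48
σ = (2, 3, 1): 15 + 12 + 13 = 40
σ = (3, 1, 2): (-7) + 29 + 27 = 49
σ = (3, 2, 1): (-7) + 11 + 13 = 17
Optimal value attained by: σ = (1, 2, 3).
Answer: det⊕(G) = 17; verdict: SINGULAR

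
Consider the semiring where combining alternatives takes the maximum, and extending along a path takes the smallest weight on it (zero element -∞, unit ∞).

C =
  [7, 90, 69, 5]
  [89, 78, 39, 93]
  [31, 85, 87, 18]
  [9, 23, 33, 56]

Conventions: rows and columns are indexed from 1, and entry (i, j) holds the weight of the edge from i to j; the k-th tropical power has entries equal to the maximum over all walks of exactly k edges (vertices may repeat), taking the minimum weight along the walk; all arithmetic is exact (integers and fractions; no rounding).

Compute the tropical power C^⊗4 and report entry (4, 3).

C^⊗2:
  [89, 78, 69, 90]
  [78, 89, 69, 78]
  [85, 85, 87, 85]
  [31, 33, 33, 56]
C^⊗3:
  [78, 89, 69, 78]
  [89, 78, 69, 89]
  [85, 85, 87, 85]
  [33, 33, 33, 56]
C^⊗4:
  [89, 78, 69, 89]
  [78, 89, 69, 78]
  [85, 85, 87, 85]
  [33, 33, 33, 56]
Key observation: the optimum is the walk 4->3->3->3->3, with weight 33 min 87 min 87 min 87 = 33.
Optimal value attained by: walk 4->3->3->3->3.
Answer: (C^⊗4)[4][3] = 33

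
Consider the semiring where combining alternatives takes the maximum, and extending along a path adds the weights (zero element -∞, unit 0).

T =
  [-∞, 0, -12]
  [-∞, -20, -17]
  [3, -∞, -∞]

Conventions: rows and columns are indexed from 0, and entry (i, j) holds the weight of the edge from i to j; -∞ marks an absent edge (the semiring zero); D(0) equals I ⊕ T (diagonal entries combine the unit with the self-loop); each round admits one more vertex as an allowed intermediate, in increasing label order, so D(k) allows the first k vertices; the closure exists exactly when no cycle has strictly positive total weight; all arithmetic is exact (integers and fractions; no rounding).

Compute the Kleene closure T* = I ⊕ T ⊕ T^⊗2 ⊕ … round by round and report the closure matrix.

D(0):
  [0, 0, -12]
  [-∞, 0, -17]
  [3, -∞, 0]
D(1):
  [0, 0, -12]
  [-∞, 0, -17]
  [3, 3, 0]
D(2):
  [0, 0, -12]
  [-∞, 0, -17]
  [3, 3, 0]
D(3):
  [0, 0, -12]
  [-14, 0, -17]
  [3, 3, 0]
Answer: T* = [[0, 0, -12], [-14, 0, -17], [3, 3, 0]]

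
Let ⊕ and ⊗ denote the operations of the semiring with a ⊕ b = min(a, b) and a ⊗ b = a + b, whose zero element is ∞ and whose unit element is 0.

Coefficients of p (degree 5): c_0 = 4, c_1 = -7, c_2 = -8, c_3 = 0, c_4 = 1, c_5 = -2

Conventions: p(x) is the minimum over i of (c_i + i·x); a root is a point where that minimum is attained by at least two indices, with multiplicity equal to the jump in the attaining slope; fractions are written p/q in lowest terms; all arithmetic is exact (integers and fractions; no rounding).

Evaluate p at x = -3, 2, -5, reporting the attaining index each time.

p(-3) = min(4+0·(-3)=4, -7+1·(-3)=-10, -8+2·(-3)=-14, 0+3·(-3)=-9, 1+4·(-3)=-11, -2+5·(-3)=-17) = -17 (attained by i=5)
p(2) = min(4+0·2=4, -7+1·2=-5, -8+2·2=-4, 0+3·2=6, 1+4·2=9, -2+5·2=8) = -5 (attained by i=1)
p(-5) = min(4+0·(-5)=4, -7+1·(-5)=-12, -8+2·(-5)=-18, 0+3·(-5)=-15, 1+4·(-5)=-19, -2+5·(-5)=-27) = -27 (attained by i=5)
Answer: p(-3) = -17; p(2) = -5; p(-5) = -27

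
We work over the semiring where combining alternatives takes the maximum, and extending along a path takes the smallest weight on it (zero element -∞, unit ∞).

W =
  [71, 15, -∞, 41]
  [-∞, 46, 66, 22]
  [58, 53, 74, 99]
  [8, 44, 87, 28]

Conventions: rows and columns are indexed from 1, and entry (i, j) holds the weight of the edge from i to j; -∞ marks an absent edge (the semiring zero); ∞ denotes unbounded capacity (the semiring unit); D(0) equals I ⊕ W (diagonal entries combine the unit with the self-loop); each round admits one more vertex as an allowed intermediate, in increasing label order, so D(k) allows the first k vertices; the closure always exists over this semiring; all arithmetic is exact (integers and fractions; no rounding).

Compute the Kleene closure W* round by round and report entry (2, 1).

D(0):
  [∞, 15, -∞, 41]
  [-∞, ∞, 66, 22]
  [58, 53, ∞, 99]
  [8, 44, 87, ∞]
D(1):
  [∞, 15, -∞, 41]
  [-∞, ∞, 66, 22]
  [58, 53, ∞, 99]
  [8, 44, 87, ∞]
D(2):
  [∞, 15, 15, 41]
  [-∞, ∞, 66, 22]
  [58, 53, ∞, 99]
  [8, 44, 87, ∞]
D(3):
  [∞, 15, 15, 41]
  [58, ∞, 66, 66]
  [58, 53, ∞, 99]
  [58, 53, 87, ∞]
D(4):
  [∞, 41, 41, 41]
  [58, ∞, 66, 66]
  [58, 53, ∞, 99]
  [58, 53, 87, ∞]
Answer: W*[2][1] = 58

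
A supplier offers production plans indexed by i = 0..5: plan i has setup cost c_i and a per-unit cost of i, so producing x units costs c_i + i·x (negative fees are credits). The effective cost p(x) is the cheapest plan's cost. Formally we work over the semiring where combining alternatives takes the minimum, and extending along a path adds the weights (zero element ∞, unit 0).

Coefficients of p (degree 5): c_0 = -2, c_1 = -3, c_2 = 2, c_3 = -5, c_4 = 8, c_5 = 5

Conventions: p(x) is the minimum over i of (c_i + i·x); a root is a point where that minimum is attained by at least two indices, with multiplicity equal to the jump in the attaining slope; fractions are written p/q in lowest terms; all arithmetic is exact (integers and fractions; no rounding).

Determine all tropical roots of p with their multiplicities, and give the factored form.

hull edge (i=0, c=-2) to (i=3, c=-5): slope -1, span 3
hull edge (i=3, c=-5) to (i=5, c=5): slope 5, span 2
Factored form: p(x) = 5 ⊗ (x ⊕ (-5)) ⊗ (x ⊕ (-5)) ⊗ (x ⊕ 1) ⊗ (x ⊕ 1) ⊗ (x ⊕ 1)
Answer: roots = -5 (mult 2), 1 (mult 3)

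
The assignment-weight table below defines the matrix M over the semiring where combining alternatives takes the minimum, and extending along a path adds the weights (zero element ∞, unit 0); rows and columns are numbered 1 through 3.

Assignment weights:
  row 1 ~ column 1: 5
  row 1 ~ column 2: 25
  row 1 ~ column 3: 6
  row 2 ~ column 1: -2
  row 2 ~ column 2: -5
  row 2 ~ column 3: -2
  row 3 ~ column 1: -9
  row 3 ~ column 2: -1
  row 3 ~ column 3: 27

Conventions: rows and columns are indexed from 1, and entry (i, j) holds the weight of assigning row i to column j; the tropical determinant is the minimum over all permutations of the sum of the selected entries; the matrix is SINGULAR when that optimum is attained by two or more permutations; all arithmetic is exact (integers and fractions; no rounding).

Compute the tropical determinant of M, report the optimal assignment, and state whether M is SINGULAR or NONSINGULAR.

σ = (1, 2, 3): 5 + (-5) + 27 = 27
σ = (1, 3, 2): 5 + (-2) + (-1) = 2
σ = (2, 1, 3): 25 + (-2) + 27 = 50
σ = (2, 3, 1): 25 + (-2) + (-9) = 14
σ = (3, 1, 2): 6 + (-2) + (-1) = 3
σ = (3, 2, 1): 6 + (-5) + (-9) = -8
Optimal value attained by: σ = (3, 2, 1).
Answer: det⊕(M) = -8; verdict: NONSINGULAR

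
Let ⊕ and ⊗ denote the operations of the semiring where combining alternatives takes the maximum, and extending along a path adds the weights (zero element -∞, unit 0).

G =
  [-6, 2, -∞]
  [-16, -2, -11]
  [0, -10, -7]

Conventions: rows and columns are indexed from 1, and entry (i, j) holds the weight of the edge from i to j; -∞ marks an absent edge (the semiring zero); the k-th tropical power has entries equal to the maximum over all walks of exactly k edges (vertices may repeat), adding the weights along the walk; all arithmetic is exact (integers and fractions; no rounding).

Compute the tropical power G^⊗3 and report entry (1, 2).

G^⊗2:
  [-12, 0, -9]
  [-11, -4, -13]
  [-6, 2, -14]
G^⊗3:
  [-9, -2, -11]
  [-13, -6, -15]
  [-12, 0, -9]
Key observation: the optimum is the walk 1->2->2->2, with weight 2 + (-2) + (-2) = -2.
Optimal value attained by: walk 1->2->2->2.
Answer: (G^⊗3)[1][2] = -2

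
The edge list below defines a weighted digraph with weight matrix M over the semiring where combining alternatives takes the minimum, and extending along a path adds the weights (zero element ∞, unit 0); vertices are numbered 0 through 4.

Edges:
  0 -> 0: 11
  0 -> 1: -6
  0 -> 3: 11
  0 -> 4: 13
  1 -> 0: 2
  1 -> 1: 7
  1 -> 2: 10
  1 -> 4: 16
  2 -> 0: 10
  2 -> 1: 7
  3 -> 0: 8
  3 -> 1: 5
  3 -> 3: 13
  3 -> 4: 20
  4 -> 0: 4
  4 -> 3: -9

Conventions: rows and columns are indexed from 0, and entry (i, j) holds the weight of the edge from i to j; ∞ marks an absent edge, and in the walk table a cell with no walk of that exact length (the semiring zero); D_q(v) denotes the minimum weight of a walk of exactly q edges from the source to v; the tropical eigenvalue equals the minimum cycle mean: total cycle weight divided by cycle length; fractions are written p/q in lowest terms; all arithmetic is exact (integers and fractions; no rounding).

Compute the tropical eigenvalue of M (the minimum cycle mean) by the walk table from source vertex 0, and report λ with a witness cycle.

q=0: [0, ∞, ∞, ∞, ∞]
q=1: [11, -6, ∞, 11, 13]
q=2: [-4, 1, 4, 4, 10]
q=3: [3, -10, 11, 1, 9]
q=4: [-8, -3, 0, 0, 6]
q=5: [-1, -14, 7, -3, 5]
Optimal cycle mean attained by: cycle 0->1->0, total (-6) + 2, length 2.
Answer: λ = -2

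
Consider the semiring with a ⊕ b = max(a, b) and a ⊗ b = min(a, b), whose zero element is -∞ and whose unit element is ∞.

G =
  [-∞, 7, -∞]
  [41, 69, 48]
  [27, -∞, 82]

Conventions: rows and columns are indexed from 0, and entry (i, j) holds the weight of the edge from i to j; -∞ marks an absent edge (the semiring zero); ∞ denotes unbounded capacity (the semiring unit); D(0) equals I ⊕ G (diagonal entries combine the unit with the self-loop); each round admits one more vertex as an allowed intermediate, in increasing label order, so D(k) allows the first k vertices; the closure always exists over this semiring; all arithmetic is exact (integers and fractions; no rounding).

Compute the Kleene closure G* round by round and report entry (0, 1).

D(0):
  [∞, 7, -∞]
  [41, ∞, 48]
  [27, -∞, ∞]
D(1):
  [∞, 7, -∞]
  [41, ∞, 48]
  [27, 7, ∞]
D(2):
  [∞, 7, 7]
  [41, ∞, 48]
  [27, 7, ∞]
D(3):
  [∞, 7, 7]
  [41, ∞, 48]
  [27, 7, ∞]
Answer: G*[0][1] = 7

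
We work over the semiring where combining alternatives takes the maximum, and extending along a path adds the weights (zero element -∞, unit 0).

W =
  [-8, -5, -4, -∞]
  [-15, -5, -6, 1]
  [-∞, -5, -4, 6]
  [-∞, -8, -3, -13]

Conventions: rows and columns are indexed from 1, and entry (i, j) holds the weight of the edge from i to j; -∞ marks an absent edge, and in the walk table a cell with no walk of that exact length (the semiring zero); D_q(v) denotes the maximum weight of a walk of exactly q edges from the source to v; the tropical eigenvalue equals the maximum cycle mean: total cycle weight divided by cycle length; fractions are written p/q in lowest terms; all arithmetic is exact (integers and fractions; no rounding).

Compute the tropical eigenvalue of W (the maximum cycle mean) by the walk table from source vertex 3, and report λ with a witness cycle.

q=0: [-∞, -∞, 0, -∞]
q=1: [-∞, -5, -4, 6]
q=2: [-20, -2, 3, 2]
q=3: [-17, -2, -1, 9]
q=4: [-17, 1, 6, 5]
Optimal cycle mean attained by: cycle 3->4->3, total 6 + (-3), length 2.
Answer: λ = 3/2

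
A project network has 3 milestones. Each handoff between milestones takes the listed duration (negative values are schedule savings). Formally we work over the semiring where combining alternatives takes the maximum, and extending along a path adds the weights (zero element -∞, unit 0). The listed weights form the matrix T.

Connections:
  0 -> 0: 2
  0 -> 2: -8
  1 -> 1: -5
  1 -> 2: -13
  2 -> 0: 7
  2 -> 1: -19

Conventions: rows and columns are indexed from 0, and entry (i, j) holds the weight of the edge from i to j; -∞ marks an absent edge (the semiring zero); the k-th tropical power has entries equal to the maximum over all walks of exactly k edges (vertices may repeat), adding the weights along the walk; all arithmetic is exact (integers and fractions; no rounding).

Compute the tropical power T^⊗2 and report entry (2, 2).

T^⊗2:
  [4, -27, -6]
  [-6, -10, -18]
  [9, -24, -1]
Key observation: the optimum is the walk 2->0->2, with weight 7 + (-8) = -1.
Optimal value attained by: walk 2->0->2.
Answer: (T^⊗2)[2][2] = -1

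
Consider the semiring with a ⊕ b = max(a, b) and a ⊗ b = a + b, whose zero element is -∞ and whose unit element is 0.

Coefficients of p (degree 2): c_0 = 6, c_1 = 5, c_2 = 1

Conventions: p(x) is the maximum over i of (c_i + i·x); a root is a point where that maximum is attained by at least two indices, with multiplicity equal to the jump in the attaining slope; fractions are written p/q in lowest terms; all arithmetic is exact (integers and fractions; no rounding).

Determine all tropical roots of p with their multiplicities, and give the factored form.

hull edge (i=0, c=6) to (i=1, c=5): slope -1, span 1
hull edge (i=1, c=5) to (i=2, c=1): slope -4, span 1
Factored form: p(x) = 1 ⊗ (x ⊕ 1) ⊗ (x ⊕ 4)
Answer: roots = 1 (mult 1), 4 (mult 1)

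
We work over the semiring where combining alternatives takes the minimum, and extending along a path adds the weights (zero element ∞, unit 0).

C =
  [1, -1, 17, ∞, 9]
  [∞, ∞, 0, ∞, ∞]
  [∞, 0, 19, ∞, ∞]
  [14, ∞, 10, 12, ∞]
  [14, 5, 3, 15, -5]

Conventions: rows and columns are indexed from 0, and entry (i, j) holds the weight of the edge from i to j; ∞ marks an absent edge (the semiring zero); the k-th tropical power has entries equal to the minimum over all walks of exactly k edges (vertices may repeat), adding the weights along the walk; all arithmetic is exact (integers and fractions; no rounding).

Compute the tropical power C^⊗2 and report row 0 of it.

C^⊗2:
  [2, 0, -1, 24, 4]
  [∞, 0, 19, ∞, ∞]
  [∞, 19, 0, ∞, ∞]
  [15, 10, 22, 24, 23]
  [9, 0, -2, 10, -10]
Answer: row 0 of C^⊗2 = [2, 0, -1, 24, 4]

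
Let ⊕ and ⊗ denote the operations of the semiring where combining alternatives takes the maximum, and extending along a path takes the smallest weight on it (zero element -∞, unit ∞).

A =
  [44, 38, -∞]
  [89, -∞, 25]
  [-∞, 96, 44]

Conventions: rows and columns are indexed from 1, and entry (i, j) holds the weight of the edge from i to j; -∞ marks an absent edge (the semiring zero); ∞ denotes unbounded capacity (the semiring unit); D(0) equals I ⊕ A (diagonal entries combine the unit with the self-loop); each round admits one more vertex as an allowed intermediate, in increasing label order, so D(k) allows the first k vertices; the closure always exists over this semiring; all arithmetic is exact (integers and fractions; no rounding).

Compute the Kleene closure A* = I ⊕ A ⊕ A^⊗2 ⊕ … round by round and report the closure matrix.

D(0):
  [∞, 38, -∞]
  [89, ∞, 25]
  [-∞, 96, ∞]
D(1):
  [∞, 38, -∞]
  [89, ∞, 25]
  [-∞, 96, ∞]
D(2):
  [∞, 38, 25]
  [89, ∞, 25]
  [89, 96, ∞]
D(3):
  [∞, 38, 25]
  [89, ∞, 25]
  [89, 96, ∞]
Answer: A* = [[∞, 38, 25], [89, ∞, 25], [89, 96, ∞]]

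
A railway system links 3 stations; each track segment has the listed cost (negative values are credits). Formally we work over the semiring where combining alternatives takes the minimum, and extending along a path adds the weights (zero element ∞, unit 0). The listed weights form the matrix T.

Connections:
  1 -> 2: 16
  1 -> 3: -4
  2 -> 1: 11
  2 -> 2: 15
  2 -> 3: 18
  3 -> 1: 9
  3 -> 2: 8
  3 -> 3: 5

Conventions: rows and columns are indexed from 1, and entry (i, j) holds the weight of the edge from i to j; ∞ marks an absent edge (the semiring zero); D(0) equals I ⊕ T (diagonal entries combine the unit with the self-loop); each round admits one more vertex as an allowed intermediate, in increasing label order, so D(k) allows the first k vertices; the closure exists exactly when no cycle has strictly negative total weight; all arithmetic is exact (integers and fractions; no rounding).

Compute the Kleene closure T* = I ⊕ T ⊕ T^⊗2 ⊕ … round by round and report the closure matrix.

D(0):
  [0, 16, -4]
  [11, 0, 18]
  [9, 8, 0]
D(1):
  [0, 16, -4]
  [11, 0, 7]
  [9, 8, 0]
D(2):
  [0, 16, -4]
  [11, 0, 7]
  [9, 8, 0]
D(3):
  [0, 4, -4]
  [11, 0, 7]
  [9, 8, 0]
Answer: T* = [[0, 4, -4], [11, 0, 7], [9, 8, 0]]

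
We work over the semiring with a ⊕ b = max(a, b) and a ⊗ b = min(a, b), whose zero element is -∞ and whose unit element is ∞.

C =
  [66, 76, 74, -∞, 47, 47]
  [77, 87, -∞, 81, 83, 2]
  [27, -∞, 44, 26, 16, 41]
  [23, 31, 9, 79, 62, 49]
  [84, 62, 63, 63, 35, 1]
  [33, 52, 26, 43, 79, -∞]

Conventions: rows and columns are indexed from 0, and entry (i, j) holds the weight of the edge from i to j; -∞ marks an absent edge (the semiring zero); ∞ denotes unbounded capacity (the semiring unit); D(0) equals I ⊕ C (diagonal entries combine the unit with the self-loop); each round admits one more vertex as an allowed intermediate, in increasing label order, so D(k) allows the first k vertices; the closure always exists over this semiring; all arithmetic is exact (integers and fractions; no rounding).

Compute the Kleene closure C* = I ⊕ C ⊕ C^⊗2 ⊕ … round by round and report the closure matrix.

D(0):
  [∞, 76, 74, -∞, 47, 47]
  [77, ∞, -∞, 81, 83, 2]
  [27, -∞, ∞, 26, 16, 41]
  [23, 31, 9, ∞, 62, 49]
  [84, 62, 63, 63, ∞, 1]
  [33, 52, 26, 43, 79, ∞]
D(1):
  [∞, 76, 74, -∞, 47, 47]
  [77, ∞, 74, 81, 83, 47]
  [27, 27, ∞, 26, 27, 41]
  [23, 31, 23, ∞, 62, 49]
  [84, 76, 74, 63, ∞, 47]
  [33, 52, 33, 43, 79, ∞]
D(2):
  [∞, 76, 74, 76, 76, 47]
  [77, ∞, 74, 81, 83, 47]
  [27, 27, ∞, 27, 27, 41]
  [31, 31, 31, ∞, 62, 49]
  [84, 76, 74, 76, ∞, 47]
  [52, 52, 52, 52, 79, ∞]
D(3):
  [∞, 76, 74, 76, 76, 47]
  [77, ∞, 74, 81, 83, 47]
  [27, 27, ∞, 27, 27, 41]
  [31, 31, 31, ∞, 62, 49]
  [84, 76, 74, 76, ∞, 47]
  [52, 52, 52, 52, 79, ∞]
D(4):
  [∞, 76, 74, 76, 76, 49]
  [77, ∞, 74, 81, 83, 49]
  [27, 27, ∞, 27, 27, 41]
  [31, 31, 31, ∞, 62, 49]
  [84, 76, 74, 76, ∞, 49]
  [52, 52, 52, 52, 79, ∞]
D(5):
  [∞, 76, 74, 76, 76, 49]
  [83, ∞, 74, 81, 83, 49]
  [27, 27, ∞, 27, 27, 41]
  [62, 62, 62, ∞, 62, 49]
  [84, 76, 74, 76, ∞, 49]
  [79, 76, 74, 76, 79, ∞]
D(6):
  [∞, 76, 74, 76, 76, 49]
  [83, ∞, 74, 81, 83, 49]
  [41, 41, ∞, 41, 41, 41]
  [62, 62, 62, ∞, 62, 49]
  [84, 76, 74, 76, ∞, 49]
  [79, 76, 74, 76, 79, ∞]
Answer: C* = [[∞, 76, 74, 76, 76, 49], [83, ∞, 74, 81, 83, 49], [41, 41, ∞, 41, 41, 41], [62, 62, 62, ∞, 62, 49], [84, 76, 74, 76, ∞, 49], [79, 76, 74, 76, 79, ∞]]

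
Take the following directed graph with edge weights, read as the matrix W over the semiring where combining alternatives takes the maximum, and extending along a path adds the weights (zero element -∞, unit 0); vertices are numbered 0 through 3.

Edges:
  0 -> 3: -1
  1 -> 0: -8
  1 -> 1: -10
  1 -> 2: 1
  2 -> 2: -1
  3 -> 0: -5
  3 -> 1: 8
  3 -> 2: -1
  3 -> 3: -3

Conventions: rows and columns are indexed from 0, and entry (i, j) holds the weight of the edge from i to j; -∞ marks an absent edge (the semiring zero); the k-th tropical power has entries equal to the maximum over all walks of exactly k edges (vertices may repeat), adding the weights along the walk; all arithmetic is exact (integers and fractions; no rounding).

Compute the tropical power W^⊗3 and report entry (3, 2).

W^⊗2:
  [-6, 7, -2, -4]
  [-18, -20, 0, -9]
  [-∞, -∞, -2, -∞]
  [0, 5, 9, -6]
W^⊗3:
  [-1, 4, 8, -7]
  [-14, -1, -1, -12]
  [-∞, -∞, -3, -∞]
  [-3, 2, 8, -1]
Key observation: the optimum is the walk 3->1->2->2, with weight 8 + 1 + (-1) = 8.
Optimal value attained by: walk 3->1->2->2.
Answer: (W^⊗3)[3][2] = 8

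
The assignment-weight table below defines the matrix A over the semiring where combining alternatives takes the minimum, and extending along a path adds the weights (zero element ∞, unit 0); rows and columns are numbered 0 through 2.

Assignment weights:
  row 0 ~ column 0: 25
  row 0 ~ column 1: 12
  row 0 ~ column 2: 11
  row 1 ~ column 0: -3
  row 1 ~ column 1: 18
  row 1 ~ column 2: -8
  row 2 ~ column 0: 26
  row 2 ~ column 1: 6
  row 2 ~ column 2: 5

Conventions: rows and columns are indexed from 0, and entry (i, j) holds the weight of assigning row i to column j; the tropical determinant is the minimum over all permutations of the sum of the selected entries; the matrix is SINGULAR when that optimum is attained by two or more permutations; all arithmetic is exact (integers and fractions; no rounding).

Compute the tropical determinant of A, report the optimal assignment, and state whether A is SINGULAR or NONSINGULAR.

σ = (0, 1, 2): 25 + 18 + 5 = 48
σ = (0, 2, 1): 25 + (-8) + 6 = 23
σ = (1, 0, 2): 12 + (-3) + 5 = 14
σ = (1, 2, 0): 12 + (-8) + 26 = 30
σ = (2, 0, 1): 11 + (-3) + 6 = 14
σ = (2, 1, 0): 11 + 18 + 26 = 55
Optimal value attained by: σ = (1, 0, 2).
Answer: det⊕(A) = 14; verdict: SINGULAR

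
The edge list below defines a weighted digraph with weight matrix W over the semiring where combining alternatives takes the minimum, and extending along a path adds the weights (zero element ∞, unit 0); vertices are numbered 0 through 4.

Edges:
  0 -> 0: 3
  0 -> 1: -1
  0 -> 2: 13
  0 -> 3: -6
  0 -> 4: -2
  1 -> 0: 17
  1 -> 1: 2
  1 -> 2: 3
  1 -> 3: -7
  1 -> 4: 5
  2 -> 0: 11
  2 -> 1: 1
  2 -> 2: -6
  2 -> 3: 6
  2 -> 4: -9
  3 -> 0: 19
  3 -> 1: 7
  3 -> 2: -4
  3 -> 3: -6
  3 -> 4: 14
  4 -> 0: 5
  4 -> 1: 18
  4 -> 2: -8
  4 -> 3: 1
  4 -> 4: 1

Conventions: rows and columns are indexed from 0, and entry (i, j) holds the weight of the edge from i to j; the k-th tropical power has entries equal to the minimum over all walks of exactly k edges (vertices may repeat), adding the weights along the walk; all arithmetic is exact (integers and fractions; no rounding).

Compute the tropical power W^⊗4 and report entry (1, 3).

W^⊗2:
  [3, 1, -10, -12, -1]
  [10, 0, -11, -13, -6]
  [-4, -5, -17, -8, -15]
  [7, -3, -10, -12, -13]
  [3, -7, -14, -5, -17]
W^⊗3:
  [1, -9, -16, -18, -19]
  [-1, -10, -17, -19, -20]
  [-10, -16, -23, -14, -26]
  [-8, -9, -21, -18, -19]
  [-12, -13, -25, -16, -23]
W^⊗4:
  [-14, -15, -27, -24, -25]
  [-15, -16, -28, -25, -26]
  [-21, -22, -34, -25, -32]
  [-14, -20, -27, -24, -30]
  [-18, -24, -31, -22, -34]
Key observation: the optimum is the walk 1->3->3->3->3, with weight (-7) + (-6) + (-6) + (-6) = -25.
Optimal value attained by: walk 1->3->3->3->3.
Answer: (W^⊗4)[1][3] = -25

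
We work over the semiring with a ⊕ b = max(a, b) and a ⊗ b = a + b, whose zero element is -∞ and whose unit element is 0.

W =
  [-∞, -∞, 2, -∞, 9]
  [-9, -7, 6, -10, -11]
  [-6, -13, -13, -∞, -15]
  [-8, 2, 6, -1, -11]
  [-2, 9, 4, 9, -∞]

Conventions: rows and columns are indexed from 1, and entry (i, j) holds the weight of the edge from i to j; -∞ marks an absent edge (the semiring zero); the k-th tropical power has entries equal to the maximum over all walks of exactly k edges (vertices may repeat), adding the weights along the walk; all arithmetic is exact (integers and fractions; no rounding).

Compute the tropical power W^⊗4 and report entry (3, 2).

W^⊗2:
  [7, 18, 13, 18, -13]
  [0, -2, -1, -2, 0]
  [-17, -6, -4, -6, 3]
  [0, 1, 8, -2, 1]
  [1, 11, 15, 8, 7]
W^⊗3:
  [10, 20, 24, 17, 16]
  [-2, 9, 4, 9, 9]
  [1, 12, 7, 12, -8]
  [2, 10, 7, 10, 9]
  [9, 16, 17, 16, 10]
W^⊗4:
  [18, 25, 26, 25, 19]
  [7, 18, 15, 18, 7]
  [4, 14, 18, 11, 10]
  [7, 18, 16, 18, 11]
  [11, 19, 22, 19, 18]
Key observation: the optimum is the walk 3->1->5->4->2, with weight (-6) + 9 + 9 + 2 = 14.
Optimal value attained by: walk 3->1->5->4->2.
Answer: (W^⊗4)[3][2] = 14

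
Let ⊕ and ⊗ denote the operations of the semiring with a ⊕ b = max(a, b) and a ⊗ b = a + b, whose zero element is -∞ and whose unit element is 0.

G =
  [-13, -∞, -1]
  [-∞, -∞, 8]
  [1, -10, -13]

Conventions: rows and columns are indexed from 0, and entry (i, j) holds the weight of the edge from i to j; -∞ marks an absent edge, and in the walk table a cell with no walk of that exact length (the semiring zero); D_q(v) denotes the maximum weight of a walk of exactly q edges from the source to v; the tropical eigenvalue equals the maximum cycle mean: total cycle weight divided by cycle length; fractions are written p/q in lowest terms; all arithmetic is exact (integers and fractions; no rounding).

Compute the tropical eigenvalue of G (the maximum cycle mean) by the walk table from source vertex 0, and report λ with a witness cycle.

q=0: [0, -∞, -∞]
q=1: [-13, -∞, -1]
q=2: [0, -11, -14]
q=3: [-13, -24, -1]
Optimal cycle mean attained by: cycle 0->2->0, total (-1) + 1, length 2.
Answer: λ = 0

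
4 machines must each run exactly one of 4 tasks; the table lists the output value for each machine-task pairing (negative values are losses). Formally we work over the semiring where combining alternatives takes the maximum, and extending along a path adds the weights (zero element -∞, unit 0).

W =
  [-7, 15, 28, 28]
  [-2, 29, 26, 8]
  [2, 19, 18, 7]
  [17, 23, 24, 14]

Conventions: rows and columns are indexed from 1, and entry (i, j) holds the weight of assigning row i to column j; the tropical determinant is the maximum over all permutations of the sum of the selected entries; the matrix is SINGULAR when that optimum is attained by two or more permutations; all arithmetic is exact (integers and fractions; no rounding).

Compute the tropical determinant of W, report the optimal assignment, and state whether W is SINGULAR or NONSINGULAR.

σ = (1, 2, 3, 4): (-7) + 29 + 18 + 14 = 54
σ = (1, 2, 4, 3): (-7) + 29 + 7 + 24 = 53
σ = (1, 3, 2, 4): (-7) + 26 + 19 + 14 = 52
σ = (1, 3, 4, 2): (-7) + 26 + 7 + 23 = 49
σ = (1, 4, 2, 3): (-7) + 8 + 19 + 24 = 44
σ = (1, 4, 3, 2): (-7) + 8 + 18 + 23 = 42
σ = (2, 1, 3, 4): 15 + (-2) + 18 + 14 = 45
σ = (2, 1, 4, 3): 15 + (-2) + 7 + 24 = 44
σ = (2, 3, 1, 4): 15 + 26 + 2 + 14 = 57
σ = (2, 3, 4, 1): 15 + 26 + 7 + 17 = 65
σ = (2, 4, 1, 3): 15 + 8 + 2 + 24 = 49
σ = (2, 4, 3, 1): 15 + 8 + 18 + 17 = 58
σ = (3, 1, 2, 4): 28 + (-2) + 19 + 14 = 59
σ = (3, 1, 4, 2): 28 + (-2) + 7 + 23 = 56
σ = (3, 2, 1, 4): 28 + 29 + 2 + 14 = 73
σ = (3, 2, 4, 1): 28 + 29 + 7 + 17 = 81
σ = (3, 4, 1, 2): 28 + 8 + 2 + 23 = 61
σ = (3, 4, 2, 1): 28 + 8 + 19 + 17 = 72
σ = (4, 1, 2, 3): 28 + (-2) + 19 + 24 = 69
σ = (4, 1, 3, 2): 28 + (-2) + 18 + 23 = 67
σ = (4, 2, 1, 3): 28 + 29 + 2 + 24 = 83
σ = (4, 2, 3, 1): 28 + 29 + 18 + 17 = 92
σ = (4, 3, 1, 2): 28 + 26 + 2 + 23 = 79
σ = (4, 3, 2, 1): 28 + 26 + 19 + 17 = 90
Optimal value attained by: σ = (4, 2, 3, 1).
Answer: det⊕(W) = 92; verdict: NONSINGULAR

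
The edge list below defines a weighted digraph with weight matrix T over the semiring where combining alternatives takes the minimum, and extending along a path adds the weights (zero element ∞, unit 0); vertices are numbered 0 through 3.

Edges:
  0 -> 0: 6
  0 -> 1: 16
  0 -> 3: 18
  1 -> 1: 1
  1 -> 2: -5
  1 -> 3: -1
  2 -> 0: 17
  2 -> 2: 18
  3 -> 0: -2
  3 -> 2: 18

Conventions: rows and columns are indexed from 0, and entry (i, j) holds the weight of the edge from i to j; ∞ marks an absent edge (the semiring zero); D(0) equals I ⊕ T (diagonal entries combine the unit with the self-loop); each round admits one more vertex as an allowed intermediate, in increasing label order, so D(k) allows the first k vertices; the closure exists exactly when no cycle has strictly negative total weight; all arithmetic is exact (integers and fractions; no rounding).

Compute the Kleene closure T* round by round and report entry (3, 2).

D(0):
  [0, 16, ∞, 18]
  [∞, 0, -5, -1]
  [17, ∞, 0, ∞]
  [-2, ∞, 18, 0]
D(1):
  [0, 16, ∞, 18]
  [∞, 0, -5, -1]
  [17, 33, 0, 35]
  [-2, 14, 18, 0]
D(2):
  [0, 16, 11, 15]
  [∞, 0, -5, -1]
  [17, 33, 0, 32]
  [-2, 14, 9, 0]
D(3):
  [0, 16, 11, 15]
  [12, 0, -5, -1]
  [17, 33, 0, 32]
  [-2, 14, 9, 0]
D(4):
  [0, 16, 11, 15]
  [-3, 0, -5, -1]
  [17, 33, 0, 32]
  [-2, 14, 9, 0]
Answer: T*[3][2] = 9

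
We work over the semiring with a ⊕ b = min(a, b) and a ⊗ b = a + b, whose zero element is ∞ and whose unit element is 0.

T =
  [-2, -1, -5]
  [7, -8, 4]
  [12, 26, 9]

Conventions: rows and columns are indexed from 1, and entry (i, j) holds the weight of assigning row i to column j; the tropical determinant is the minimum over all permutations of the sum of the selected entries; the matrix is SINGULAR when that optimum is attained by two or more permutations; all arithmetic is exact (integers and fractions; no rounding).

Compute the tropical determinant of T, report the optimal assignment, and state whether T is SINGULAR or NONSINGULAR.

σ = (1, 2, 3): (-2) + (-8) + 9 = -1
σ = (1, 3, 2): (-2) + 4 + 26 = 28
σ = (2, 1, 3): (-1) + 7 + 9 = 15
σ = (2, 3, 1): (-1) + 4 + 12 = 15
σ = (3, 1, 2): (-5) + 7 + 26 = 28
σ = (3, 2, 1): (-5) + (-8) + 12 = -1
Optimal value attained by: σ = (1, 2, 3).
Answer: det⊕(T) = -1; verdict: SINGULAR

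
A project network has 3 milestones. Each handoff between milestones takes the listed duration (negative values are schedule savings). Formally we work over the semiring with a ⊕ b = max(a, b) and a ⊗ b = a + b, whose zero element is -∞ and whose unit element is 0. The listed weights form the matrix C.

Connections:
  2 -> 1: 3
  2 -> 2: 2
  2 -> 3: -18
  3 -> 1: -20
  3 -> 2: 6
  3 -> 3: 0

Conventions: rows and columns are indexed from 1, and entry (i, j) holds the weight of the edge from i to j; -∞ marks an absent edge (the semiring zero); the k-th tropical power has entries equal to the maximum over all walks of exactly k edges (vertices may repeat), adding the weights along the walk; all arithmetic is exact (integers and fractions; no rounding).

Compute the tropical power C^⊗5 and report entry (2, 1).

C^⊗2:
  [-∞, -∞, -∞]
  [5, 4, -16]
  [9, 8, 0]
C^⊗3:
  [-∞, -∞, -∞]
  [7, 6, -14]
  [11, 10, 0]
C^⊗4:
  [-∞, -∞, -∞]
  [9, 8, -12]
  [13, 12, 0]
C^⊗5:
  [-∞, -∞, -∞]
  [11, 10, -10]
  [15, 14, 0]
Key observation: the optimum is the walk 2->2->2->2->2->1, with weight 2 + 2 + 2 + 2 + 3 = 11.
Optimal value attained by: walk 2->2->2->2->2->1.
Answer: (C^⊗5)[2][1] = 11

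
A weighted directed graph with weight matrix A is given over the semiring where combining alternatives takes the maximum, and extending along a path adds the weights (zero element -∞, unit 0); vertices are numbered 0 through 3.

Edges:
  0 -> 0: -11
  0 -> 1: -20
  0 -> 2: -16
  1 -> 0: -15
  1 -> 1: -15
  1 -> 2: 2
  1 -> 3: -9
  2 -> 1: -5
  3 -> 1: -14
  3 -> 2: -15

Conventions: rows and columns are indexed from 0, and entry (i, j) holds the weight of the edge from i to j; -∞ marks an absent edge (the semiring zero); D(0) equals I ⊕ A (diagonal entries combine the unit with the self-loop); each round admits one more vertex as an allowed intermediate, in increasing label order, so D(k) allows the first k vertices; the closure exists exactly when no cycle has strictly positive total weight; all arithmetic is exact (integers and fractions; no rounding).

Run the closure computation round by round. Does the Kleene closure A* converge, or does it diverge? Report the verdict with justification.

D(0):
  [0, -20, -16, -∞]
  [-15, 0, 2, -9]
  [-∞, -5, 0, -∞]
  [-∞, -14, -15, 0]
D(1):
  [0, -20, -16, -∞]
  [-15, 0, 2, -9]
  [-∞, -5, 0, -∞]
  [-∞, -14, -15, 0]
D(2):
  [0, -20, -16, -29]
  [-15, 0, 2, -9]
  [-20, -5, 0, -14]
  [-29, -14, -12, 0]
D(3):
  [0, -20, -16, -29]
  [-15, 0, 2, -9]
  [-20, -5, 0, -14]
  [-29, -14, -12, 0]
D(4):
  [0, -20, -16, -29]
  [-15, 0, 2, -9]
  [-20, -5, 0, -14]
  [-29, -14, -12, 0]
Key observation: every diagonal entry stays at the unit through all rounds, so no improving cycle exists.
Answer: CONVERGES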